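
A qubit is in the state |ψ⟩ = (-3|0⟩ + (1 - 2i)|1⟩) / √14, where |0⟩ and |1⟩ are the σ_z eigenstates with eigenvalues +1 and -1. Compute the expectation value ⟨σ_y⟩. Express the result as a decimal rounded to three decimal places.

0.857

⟨σ_y⟩ = 2 Im(a* b)/(|a|²+|b|²) with a = -3, b = (1 - 2i).
a* b = (-3 + 6i), so ⟨σ_y⟩ = 12/14.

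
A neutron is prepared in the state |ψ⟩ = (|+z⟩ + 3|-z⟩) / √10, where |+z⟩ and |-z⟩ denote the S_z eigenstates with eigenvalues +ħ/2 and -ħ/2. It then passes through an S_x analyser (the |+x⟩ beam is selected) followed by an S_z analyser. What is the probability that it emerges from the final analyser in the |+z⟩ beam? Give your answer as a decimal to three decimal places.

First analyser (S_x): P(|+x⟩) = |⟨+x|ψ⟩|² = 16/20.
After stage 1 the state is |+x⟩; P(|+z⟩) = |⟨+z|+x⟩|² = 1/2.
Joint probability = 16/20 × 1/2 = 0.400.

0.400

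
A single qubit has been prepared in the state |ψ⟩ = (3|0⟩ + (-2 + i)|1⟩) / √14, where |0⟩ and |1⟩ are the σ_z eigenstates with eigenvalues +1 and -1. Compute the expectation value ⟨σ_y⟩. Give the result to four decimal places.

⟨σ_y⟩ = 2 Im(a* b)/(|a|²+|b|²) with a = 3, b = (-2 + i).
a* b = (-6 + 3i), so ⟨σ_y⟩ = 6/14.

0.4286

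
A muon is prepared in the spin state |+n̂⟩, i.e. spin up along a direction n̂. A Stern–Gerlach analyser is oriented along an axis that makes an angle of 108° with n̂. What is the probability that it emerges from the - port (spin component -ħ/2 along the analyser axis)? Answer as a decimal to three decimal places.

0.655

For spin-½, the probability of finding spin-up along an axis at angle θ to the initial spin direction is cos²(θ/2); spin-down is sin²(θ/2).
θ = 108°, so P = sin²(54°) ≈ 0.655.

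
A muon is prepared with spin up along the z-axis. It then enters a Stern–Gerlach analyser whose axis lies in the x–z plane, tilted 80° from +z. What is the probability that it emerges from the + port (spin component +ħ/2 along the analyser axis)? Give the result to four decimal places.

For spin-½, the probability of finding spin-up along an axis at angle θ to the initial spin direction is cos²(θ/2); spin-down is sin²(θ/2).
θ = 80°, so P = cos²(40°) ≈ 0.5868.

0.5868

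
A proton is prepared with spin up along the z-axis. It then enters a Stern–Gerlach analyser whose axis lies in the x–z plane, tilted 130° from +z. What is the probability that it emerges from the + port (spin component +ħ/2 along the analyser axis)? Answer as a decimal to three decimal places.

For spin-½, the probability of finding spin-up along an axis at angle θ to the initial spin direction is cos²(θ/2); spin-down is sin²(θ/2).
θ = 130°, so P = cos²(65°) ≈ 0.179.

0.179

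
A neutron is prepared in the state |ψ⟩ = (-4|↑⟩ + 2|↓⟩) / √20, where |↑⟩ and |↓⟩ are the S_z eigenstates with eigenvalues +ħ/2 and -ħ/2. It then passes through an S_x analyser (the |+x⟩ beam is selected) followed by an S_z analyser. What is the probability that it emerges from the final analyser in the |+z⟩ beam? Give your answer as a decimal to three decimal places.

First analyser (S_x): P(|+x⟩) = |⟨+x|ψ⟩|² = 4/40.
After stage 1 the state is |+x⟩; P(|+z⟩) = |⟨+z|+x⟩|² = 1/2.
Joint probability = 4/40 × 1/2 = 0.050.

0.050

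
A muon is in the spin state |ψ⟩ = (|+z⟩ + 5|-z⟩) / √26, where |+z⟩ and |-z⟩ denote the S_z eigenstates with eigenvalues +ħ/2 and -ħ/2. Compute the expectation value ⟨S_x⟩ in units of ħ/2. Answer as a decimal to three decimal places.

0.385

⟨σ_x⟩ = 2 Re(a* b)/(|a|²+|b|²) with a = 1, b = 5.
a* b = 5, so ⟨σ_x⟩ = 10/26.
⟨S_x⟩ = (ħ/2)·⟨σ_x⟩.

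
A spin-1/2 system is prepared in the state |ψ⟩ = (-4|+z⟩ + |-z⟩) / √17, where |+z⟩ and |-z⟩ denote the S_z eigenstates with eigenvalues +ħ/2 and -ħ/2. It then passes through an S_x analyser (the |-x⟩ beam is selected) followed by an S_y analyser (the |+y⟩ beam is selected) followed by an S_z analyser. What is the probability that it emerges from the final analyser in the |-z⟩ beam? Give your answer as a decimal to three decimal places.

First analyser (S_x): P(|-x⟩) = |⟨-x|ψ⟩|² = 25/34.
After stage 1 the state is |-x⟩; P(|+y⟩) = |⟨+y|-x⟩|² = 1/2.
After stage 2 the state is |+y⟩; P(|-z⟩) = |⟨-z|+y⟩|² = 1/2.
Joint probability = 25/34 × 1/2 × 1/2 = 0.184.

0.184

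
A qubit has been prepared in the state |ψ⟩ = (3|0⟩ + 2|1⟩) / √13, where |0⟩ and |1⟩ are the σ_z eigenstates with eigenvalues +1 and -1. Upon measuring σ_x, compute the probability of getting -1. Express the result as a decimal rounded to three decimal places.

|-x⟩ = (|0⟩ - |1⟩)/√2, so ⟨-x|ψ⟩ = (1) / (√2·√13).
P = |1|² / 26 = 1/26.

0.038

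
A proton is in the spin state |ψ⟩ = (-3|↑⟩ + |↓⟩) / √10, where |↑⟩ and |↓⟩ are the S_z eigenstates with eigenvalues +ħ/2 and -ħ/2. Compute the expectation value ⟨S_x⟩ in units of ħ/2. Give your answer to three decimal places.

-0.600

⟨σ_x⟩ = 2 Re(a* b)/(|a|²+|b|²) with a = -3, b = 1.
a* b = -3, so ⟨σ_x⟩ = -6/10.
⟨S_x⟩ = (ħ/2)·⟨σ_x⟩.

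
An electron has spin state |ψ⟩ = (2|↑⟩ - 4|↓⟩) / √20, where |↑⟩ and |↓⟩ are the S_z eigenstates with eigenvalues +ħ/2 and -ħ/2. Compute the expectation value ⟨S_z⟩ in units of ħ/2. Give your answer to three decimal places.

⟨σ_z⟩ = |a|² - |b|² divided by |a|²+|b|², with a, b the |↑⟩, |↓⟩ amplitudes.
= (4 - 16)/20 = -12/20.
⟨S_z⟩ = (ħ/2)·⟨σ_z⟩.

-0.600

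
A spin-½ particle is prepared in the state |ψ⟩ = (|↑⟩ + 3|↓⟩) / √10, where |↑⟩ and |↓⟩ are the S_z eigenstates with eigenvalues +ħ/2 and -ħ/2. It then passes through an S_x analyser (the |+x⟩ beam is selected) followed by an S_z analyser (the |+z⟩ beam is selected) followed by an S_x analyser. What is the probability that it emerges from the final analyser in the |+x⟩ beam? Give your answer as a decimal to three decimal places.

First analyser (S_x): P(|+x⟩) = |⟨+x|ψ⟩|² = 16/20.
After stage 1 the state is |+x⟩; P(|+z⟩) = |⟨+z|+x⟩|² = 1/2.
After stage 2 the state is |+z⟩; P(|+x⟩) = |⟨+x|+z⟩|² = 1/2.
Joint probability = 16/20 × 1/2 × 1/2 = 0.200.

0.200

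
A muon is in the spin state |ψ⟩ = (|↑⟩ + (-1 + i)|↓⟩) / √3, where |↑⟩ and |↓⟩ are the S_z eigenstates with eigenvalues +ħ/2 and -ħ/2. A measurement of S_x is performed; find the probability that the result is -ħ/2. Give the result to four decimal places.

|-x⟩ = (|↑⟩ - |↓⟩)/√2, so ⟨-x|ψ⟩ = (2 - i) / (√2·√3).
P = |2 - i|² / 6 = 5/6.

0.8333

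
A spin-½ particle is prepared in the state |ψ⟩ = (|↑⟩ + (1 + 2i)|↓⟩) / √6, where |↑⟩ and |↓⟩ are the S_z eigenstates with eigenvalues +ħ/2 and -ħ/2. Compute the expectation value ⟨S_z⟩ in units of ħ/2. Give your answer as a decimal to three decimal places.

-0.667

⟨σ_z⟩ = |a|² - |b|² divided by |a|²+|b|², with a, b the |↑⟩, |↓⟩ amplitudes.
= (1 - 5)/6 = -4/6.
⟨S_z⟩ = (ħ/2)·⟨σ_z⟩.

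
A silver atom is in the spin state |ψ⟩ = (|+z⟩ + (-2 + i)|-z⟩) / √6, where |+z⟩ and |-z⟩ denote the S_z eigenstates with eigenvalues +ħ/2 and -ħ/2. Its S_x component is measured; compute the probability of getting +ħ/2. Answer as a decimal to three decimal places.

0.167

|+x⟩ = (|+z⟩ + |-z⟩)/√2, so ⟨+x|ψ⟩ = (-1 + i) / (√2·√6).
P = |-1 + i|² / 12 = 2/12.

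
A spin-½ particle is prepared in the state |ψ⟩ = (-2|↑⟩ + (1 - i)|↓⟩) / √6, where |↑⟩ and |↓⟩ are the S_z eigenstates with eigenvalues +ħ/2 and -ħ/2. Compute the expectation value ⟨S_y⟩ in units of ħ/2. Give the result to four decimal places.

⟨σ_y⟩ = 2 Im(a* b)/(|a|²+|b|²) with a = -2, b = (1 - i).
a* b = (-2 + 2i), so ⟨σ_y⟩ = 4/6.
⟨S_y⟩ = (ħ/2)·⟨σ_y⟩.

0.6667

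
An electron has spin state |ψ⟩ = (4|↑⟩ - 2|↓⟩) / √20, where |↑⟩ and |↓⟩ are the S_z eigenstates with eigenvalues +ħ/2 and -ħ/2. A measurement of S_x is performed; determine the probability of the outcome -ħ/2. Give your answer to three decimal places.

|-x⟩ = (|↑⟩ - |↓⟩)/√2, so ⟨-x|ψ⟩ = (6) / (√2·√20).
P = |6|² / 40 = 36/40.

0.900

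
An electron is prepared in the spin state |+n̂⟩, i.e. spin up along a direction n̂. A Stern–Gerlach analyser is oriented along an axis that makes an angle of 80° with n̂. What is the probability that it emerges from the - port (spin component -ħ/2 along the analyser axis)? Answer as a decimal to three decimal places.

0.413

For spin-½, the probability of finding spin-up along an axis at angle θ to the initial spin direction is cos²(θ/2); spin-down is sin²(θ/2).
θ = 80°, so P = sin²(40°) ≈ 0.413.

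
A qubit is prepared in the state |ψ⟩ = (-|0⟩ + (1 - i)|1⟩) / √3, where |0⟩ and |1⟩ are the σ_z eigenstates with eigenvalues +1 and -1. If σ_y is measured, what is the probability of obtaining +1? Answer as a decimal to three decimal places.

0.833

|+y⟩ = (|0⟩ + i|1⟩)/√2, so ⟨+y|ψ⟩ = (-2 - i) / (√2·√3).
P = |-2 - i|² / 6 = 5/6.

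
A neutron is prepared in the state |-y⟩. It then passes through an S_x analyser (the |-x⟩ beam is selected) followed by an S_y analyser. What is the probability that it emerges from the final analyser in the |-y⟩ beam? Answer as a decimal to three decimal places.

0.250

First analyser (S_x): from |-y⟩, P(|-x⟩) = 1/2.
After stage 1 the state is |-x⟩; P(|-y⟩) = |⟨-y|-x⟩|² = 1/2.
Joint probability = 1/2 × 1/2 = 0.250.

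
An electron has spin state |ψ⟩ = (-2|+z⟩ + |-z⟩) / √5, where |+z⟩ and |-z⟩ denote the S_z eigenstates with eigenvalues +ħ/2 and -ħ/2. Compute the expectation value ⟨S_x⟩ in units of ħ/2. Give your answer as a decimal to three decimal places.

-0.800

⟨σ_x⟩ = 2 Re(a* b)/(|a|²+|b|²) with a = -2, b = 1.
a* b = -2, so ⟨σ_x⟩ = -4/5.
⟨S_x⟩ = (ħ/2)·⟨σ_x⟩.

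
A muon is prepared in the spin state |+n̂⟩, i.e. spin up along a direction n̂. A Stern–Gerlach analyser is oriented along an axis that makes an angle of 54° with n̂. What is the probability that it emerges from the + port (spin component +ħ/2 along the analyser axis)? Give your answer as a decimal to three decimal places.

0.794

For spin-½, the probability of finding spin-up along an axis at angle θ to the initial spin direction is cos²(θ/2); spin-down is sin²(θ/2).
θ = 54°, so P = cos²(27°) ≈ 0.794.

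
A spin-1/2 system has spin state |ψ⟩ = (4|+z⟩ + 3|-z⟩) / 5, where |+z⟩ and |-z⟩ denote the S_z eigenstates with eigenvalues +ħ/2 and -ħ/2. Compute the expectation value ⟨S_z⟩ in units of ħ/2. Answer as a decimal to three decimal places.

0.280

⟨σ_z⟩ = |a|² - |b|² divided by |a|²+|b|², with a, b the |+z⟩, |-z⟩ amplitudes.
= (16 - 9)/25 = 7/25.
⟨S_z⟩ = (ħ/2)·⟨σ_z⟩.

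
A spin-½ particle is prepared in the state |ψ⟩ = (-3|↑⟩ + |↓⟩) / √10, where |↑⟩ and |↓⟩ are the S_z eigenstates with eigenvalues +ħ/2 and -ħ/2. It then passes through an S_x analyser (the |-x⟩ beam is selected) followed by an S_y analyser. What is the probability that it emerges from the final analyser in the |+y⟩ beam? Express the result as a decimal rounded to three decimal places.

First analyser (S_x): P(|-x⟩) = |⟨-x|ψ⟩|² = 16/20.
After stage 1 the state is |-x⟩; P(|+y⟩) = |⟨+y|-x⟩|² = 1/2.
Joint probability = 16/20 × 1/2 = 0.400.

0.400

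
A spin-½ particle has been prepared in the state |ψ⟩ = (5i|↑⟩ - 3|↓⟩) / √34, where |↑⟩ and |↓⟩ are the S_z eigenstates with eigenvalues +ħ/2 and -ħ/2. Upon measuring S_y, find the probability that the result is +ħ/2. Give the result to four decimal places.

|+y⟩ = (|↑⟩ + i|↓⟩)/√2, so ⟨+y|ψ⟩ = (8i) / (√2·√34).
P = |8i|² / 68 = 64/68.

0.9412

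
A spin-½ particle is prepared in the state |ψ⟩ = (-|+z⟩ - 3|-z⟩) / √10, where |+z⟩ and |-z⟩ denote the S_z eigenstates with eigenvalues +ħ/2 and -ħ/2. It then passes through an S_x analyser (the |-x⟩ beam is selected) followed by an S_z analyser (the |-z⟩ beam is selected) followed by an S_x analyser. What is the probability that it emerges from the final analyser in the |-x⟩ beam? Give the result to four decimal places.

First analyser (S_x): P(|-x⟩) = |⟨-x|ψ⟩|² = 4/20.
After stage 1 the state is |-x⟩; P(|-z⟩) = |⟨-z|-x⟩|² = 1/2.
After stage 2 the state is |-z⟩; P(|-x⟩) = |⟨-x|-z⟩|² = 1/2.
Joint probability = 4/20 × 1/2 × 1/2 = 0.0500.

0.0500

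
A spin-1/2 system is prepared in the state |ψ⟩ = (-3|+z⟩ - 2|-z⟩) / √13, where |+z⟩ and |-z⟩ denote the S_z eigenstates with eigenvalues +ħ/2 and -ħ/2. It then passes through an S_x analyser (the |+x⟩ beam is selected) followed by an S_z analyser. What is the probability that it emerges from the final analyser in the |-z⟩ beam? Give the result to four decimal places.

First analyser (S_x): P(|+x⟩) = |⟨+x|ψ⟩|² = 25/26.
After stage 1 the state is |+x⟩; P(|-z⟩) = |⟨-z|+x⟩|² = 1/2.
Joint probability = 25/26 × 1/2 = 0.4808.

0.4808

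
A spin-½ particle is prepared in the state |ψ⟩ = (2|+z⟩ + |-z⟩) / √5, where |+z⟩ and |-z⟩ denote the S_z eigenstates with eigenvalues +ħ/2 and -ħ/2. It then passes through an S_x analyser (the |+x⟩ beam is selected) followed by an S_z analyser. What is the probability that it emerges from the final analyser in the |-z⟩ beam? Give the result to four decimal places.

0.4500

First analyser (S_x): P(|+x⟩) = |⟨+x|ψ⟩|² = 9/10.
After stage 1 the state is |+x⟩; P(|-z⟩) = |⟨-z|+x⟩|² = 1/2.
Joint probability = 9/10 × 1/2 = 0.4500.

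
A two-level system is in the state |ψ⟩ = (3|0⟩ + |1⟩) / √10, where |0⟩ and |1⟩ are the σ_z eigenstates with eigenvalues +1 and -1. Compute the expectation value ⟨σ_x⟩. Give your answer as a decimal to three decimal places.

⟨σ_x⟩ = 2 Re(a* b)/(|a|²+|b|²) with a = 3, b = 1.
a* b = 3, so ⟨σ_x⟩ = 6/10.

0.600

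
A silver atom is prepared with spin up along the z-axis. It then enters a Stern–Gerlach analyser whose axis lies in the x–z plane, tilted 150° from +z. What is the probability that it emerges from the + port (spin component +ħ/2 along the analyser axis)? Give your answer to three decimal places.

0.067

For spin-½, the probability of finding spin-up along an axis at angle θ to the initial spin direction is cos²(θ/2); spin-down is sin²(θ/2).
θ = 150°, so P = cos²(75°) ≈ 0.067.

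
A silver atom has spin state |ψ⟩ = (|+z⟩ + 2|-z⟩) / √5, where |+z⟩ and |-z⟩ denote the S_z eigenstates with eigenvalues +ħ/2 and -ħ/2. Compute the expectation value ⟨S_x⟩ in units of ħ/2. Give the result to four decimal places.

⟨σ_x⟩ = 2 Re(a* b)/(|a|²+|b|²) with a = 1, b = 2.
a* b = 2, so ⟨σ_x⟩ = 4/5.
⟨S_x⟩ = (ħ/2)·⟨σ_x⟩.

0.8000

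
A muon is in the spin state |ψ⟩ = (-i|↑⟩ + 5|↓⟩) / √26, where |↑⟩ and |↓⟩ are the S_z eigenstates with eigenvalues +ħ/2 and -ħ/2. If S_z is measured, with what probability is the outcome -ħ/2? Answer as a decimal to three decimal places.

The -ħ/2 outcome corresponds to |↓⟩. Its amplitude in |ψ⟩ is 5/√26.
P = |5|² / 26 = 25/26.

0.962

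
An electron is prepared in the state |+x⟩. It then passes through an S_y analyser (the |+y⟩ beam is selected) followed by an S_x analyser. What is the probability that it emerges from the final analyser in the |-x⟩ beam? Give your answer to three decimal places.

First analyser (S_y): from |+x⟩, P(|+y⟩) = 1/2.
After stage 1 the state is |+y⟩; P(|-x⟩) = |⟨-x|+y⟩|² = 1/2.
Joint probability = 1/2 × 1/2 = 0.250.

0.250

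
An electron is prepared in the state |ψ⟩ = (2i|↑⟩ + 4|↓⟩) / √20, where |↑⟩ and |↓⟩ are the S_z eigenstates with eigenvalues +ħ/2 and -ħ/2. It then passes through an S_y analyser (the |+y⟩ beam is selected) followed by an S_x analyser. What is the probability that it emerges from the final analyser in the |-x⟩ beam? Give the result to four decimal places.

0.0500

First analyser (S_y): P(|+y⟩) = |⟨+y|ψ⟩|² = 4/40.
After stage 1 the state is |+y⟩; P(|-x⟩) = |⟨-x|+y⟩|² = 1/2.
Joint probability = 4/40 × 1/2 = 0.0500.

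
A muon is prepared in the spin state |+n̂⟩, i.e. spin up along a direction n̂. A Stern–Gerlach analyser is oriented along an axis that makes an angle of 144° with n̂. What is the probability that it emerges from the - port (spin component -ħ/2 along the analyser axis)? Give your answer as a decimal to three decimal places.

0.905

For spin-½, the probability of finding spin-up along an axis at angle θ to the initial spin direction is cos²(θ/2); spin-down is sin²(θ/2).
θ = 144°, so P = sin²(72°) ≈ 0.905.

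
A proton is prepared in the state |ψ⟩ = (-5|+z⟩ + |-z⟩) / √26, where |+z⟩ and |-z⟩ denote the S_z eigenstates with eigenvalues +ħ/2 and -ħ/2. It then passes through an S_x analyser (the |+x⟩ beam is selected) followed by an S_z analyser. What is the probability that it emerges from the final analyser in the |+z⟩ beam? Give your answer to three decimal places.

0.154

First analyser (S_x): P(|+x⟩) = |⟨+x|ψ⟩|² = 16/52.
After stage 1 the state is |+x⟩; P(|+z⟩) = |⟨+z|+x⟩|² = 1/2.
Joint probability = 16/52 × 1/2 = 0.154.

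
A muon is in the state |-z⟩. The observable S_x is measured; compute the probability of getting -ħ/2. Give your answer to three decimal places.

0.500

In the S_z basis, |-z⟩ = |-z⟩ and |-x⟩ = (|+z⟩ - |-z⟩)/√2.
|⟨-x|-z⟩|² = 1/2.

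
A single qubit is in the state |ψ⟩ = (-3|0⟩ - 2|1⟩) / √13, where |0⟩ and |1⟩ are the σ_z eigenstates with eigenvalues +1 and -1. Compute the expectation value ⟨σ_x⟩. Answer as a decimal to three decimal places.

0.923

⟨σ_x⟩ = 2 Re(a* b)/(|a|²+|b|²) with a = -3, b = -2.
a* b = 6, so ⟨σ_x⟩ = 12/13.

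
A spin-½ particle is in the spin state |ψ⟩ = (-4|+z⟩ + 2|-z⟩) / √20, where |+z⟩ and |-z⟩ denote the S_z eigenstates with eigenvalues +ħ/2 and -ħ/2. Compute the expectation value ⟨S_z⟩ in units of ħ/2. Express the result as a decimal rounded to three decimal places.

0.600

⟨σ_z⟩ = |a|² - |b|² divided by |a|²+|b|², with a, b the |+z⟩, |-z⟩ amplitudes.
= (16 - 4)/20 = 12/20.
⟨S_z⟩ = (ħ/2)·⟨σ_z⟩.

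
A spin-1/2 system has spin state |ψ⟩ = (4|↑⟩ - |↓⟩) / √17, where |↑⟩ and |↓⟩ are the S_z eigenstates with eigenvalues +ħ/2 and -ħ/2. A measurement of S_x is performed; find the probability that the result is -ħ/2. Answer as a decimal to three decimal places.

0.735

|-x⟩ = (|↑⟩ - |↓⟩)/√2, so ⟨-x|ψ⟩ = (5) / (√2·√17).
P = |5|² / 34 = 25/34.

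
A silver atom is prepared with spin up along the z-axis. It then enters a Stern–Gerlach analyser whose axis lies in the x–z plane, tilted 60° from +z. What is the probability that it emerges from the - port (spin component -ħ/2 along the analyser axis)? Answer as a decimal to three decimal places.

For spin-½, the probability of finding spin-up along an axis at angle θ to the initial spin direction is cos²(θ/2); spin-down is sin²(θ/2).
θ = 60°, so P = sin²(30°) ≈ 0.250.

0.250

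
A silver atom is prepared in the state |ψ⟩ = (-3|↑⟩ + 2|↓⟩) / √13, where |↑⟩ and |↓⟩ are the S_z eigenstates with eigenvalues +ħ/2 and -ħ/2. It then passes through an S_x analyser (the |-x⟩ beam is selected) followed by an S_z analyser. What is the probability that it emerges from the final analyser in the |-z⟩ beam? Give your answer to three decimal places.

0.481

First analyser (S_x): P(|-x⟩) = |⟨-x|ψ⟩|² = 25/26.
After stage 1 the state is |-x⟩; P(|-z⟩) = |⟨-z|-x⟩|² = 1/2.
Joint probability = 25/26 × 1/2 = 0.481.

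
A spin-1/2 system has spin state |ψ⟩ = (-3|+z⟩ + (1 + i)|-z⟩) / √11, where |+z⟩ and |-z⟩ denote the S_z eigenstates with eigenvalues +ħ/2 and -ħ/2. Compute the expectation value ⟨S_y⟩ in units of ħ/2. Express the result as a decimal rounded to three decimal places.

⟨σ_y⟩ = 2 Im(a* b)/(|a|²+|b|²) with a = -3, b = (1 + i).
a* b = (-3 - 3i), so ⟨σ_y⟩ = -6/11.
⟨S_y⟩ = (ħ/2)·⟨σ_y⟩.

-0.545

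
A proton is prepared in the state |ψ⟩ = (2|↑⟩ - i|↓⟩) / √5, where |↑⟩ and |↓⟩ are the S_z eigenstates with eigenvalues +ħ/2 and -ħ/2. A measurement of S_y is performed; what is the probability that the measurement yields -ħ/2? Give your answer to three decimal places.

0.900

|-y⟩ = (|↑⟩ - i|↓⟩)/√2, so ⟨-y|ψ⟩ = (3) / (√2·√5).
P = |3|² / 10 = 9/10.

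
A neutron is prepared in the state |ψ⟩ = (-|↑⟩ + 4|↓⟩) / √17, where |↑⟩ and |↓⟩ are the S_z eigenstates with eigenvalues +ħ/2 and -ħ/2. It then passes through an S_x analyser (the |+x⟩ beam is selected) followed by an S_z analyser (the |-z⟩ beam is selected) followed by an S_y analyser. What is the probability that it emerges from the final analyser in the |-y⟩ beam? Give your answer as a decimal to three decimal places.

First analyser (S_x): P(|+x⟩) = |⟨+x|ψ⟩|² = 9/34.
After stage 1 the state is |+x⟩; P(|-z⟩) = |⟨-z|+x⟩|² = 1/2.
After stage 2 the state is |-z⟩; P(|-y⟩) = |⟨-y|-z⟩|² = 1/2.
Joint probability = 9/34 × 1/2 × 1/2 = 0.066.

0.066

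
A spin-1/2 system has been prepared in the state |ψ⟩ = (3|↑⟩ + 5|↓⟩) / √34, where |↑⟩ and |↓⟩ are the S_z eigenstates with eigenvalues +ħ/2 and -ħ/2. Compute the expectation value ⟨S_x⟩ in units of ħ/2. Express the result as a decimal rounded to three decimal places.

⟨σ_x⟩ = 2 Re(a* b)/(|a|²+|b|²) with a = 3, b = 5.
a* b = 15, so ⟨σ_x⟩ = 30/34.
⟨S_x⟩ = (ħ/2)·⟨σ_x⟩.

0.882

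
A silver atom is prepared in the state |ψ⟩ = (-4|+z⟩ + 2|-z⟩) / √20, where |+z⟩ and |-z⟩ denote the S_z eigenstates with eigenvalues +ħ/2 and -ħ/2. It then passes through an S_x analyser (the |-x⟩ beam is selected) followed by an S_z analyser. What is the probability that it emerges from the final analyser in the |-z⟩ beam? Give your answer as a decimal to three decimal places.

First analyser (S_x): P(|-x⟩) = |⟨-x|ψ⟩|² = 36/40.
After stage 1 the state is |-x⟩; P(|-z⟩) = |⟨-z|-x⟩|² = 1/2.
Joint probability = 36/40 × 1/2 = 0.450.

0.450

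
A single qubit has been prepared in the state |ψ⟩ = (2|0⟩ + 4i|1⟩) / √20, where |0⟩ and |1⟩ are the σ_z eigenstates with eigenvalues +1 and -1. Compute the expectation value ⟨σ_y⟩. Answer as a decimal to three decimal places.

⟨σ_y⟩ = 2 Im(a* b)/(|a|²+|b|²) with a = 2, b = 4i.
a* b = 8i, so ⟨σ_y⟩ = 16/20.

0.800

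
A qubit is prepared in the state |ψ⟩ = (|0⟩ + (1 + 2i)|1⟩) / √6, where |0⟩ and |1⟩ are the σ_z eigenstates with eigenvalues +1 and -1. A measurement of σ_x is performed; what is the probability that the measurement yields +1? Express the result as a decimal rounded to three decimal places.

0.667

|+x⟩ = (|0⟩ + |1⟩)/√2, so ⟨+x|ψ⟩ = (2 + 2i) / (√2·√6).
P = |2 + 2i|² / 12 = 8/12.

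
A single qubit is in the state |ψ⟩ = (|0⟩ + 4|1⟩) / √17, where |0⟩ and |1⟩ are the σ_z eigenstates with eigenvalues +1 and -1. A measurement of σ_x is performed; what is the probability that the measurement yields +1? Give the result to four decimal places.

|+x⟩ = (|0⟩ + |1⟩)/√2, so ⟨+x|ψ⟩ = (5) / (√2·√17).
P = |5|² / 34 = 25/34.

0.7353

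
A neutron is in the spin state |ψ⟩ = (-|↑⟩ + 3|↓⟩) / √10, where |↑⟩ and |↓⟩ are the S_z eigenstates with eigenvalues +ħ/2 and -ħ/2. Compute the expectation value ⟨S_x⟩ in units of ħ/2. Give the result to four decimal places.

⟨σ_x⟩ = 2 Re(a* b)/(|a|²+|b|²) with a = -1, b = 3.
a* b = -3, so ⟨σ_x⟩ = -6/10.
⟨S_x⟩ = (ħ/2)·⟨σ_x⟩.

-0.6000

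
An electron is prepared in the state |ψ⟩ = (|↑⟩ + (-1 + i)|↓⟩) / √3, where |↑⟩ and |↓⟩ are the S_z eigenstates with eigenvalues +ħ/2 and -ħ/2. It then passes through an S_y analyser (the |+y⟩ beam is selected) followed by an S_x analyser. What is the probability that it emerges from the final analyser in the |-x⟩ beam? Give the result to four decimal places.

0.4167

First analyser (S_y): P(|+y⟩) = |⟨+y|ψ⟩|² = 5/6.
After stage 1 the state is |+y⟩; P(|-x⟩) = |⟨-x|+y⟩|² = 1/2.
Joint probability = 5/6 × 1/2 = 0.4167.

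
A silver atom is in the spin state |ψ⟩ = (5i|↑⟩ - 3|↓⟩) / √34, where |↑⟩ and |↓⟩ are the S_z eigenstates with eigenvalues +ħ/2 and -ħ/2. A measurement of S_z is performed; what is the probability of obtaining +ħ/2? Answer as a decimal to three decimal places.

The +ħ/2 outcome corresponds to |↑⟩. Its amplitude in |ψ⟩ is 5i/√34.
P = |5i|² / 34 = 25/34.

0.735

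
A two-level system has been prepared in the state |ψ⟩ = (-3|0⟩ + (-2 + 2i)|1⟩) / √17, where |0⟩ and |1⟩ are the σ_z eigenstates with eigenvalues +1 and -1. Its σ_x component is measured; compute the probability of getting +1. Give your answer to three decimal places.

0.853

|+x⟩ = (|0⟩ + |1⟩)/√2, so ⟨+x|ψ⟩ = (-5 + 2i) / (√2·√17).
P = |-5 + 2i|² / 34 = 29/34.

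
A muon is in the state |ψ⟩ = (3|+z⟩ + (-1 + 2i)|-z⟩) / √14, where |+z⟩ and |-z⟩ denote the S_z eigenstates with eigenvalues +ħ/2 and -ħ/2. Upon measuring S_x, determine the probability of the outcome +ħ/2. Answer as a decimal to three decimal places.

0.286

|+x⟩ = (|+z⟩ + |-z⟩)/√2, so ⟨+x|ψ⟩ = (2 + 2i) / (√2·√14).
P = |2 + 2i|² / 28 = 8/28.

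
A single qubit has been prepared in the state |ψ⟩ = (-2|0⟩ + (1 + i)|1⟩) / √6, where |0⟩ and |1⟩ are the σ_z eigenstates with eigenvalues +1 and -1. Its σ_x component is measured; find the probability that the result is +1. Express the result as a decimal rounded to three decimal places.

0.167

|+x⟩ = (|0⟩ + |1⟩)/√2, so ⟨+x|ψ⟩ = (-1 + i) / (√2·√6).
P = |-1 + i|² / 12 = 2/12.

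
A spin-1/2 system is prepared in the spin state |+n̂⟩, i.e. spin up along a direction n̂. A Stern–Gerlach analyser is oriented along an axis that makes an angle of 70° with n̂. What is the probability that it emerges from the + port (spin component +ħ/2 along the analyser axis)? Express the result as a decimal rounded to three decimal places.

0.671

For spin-½, the probability of finding spin-up along an axis at angle θ to the initial spin direction is cos²(θ/2); spin-down is sin²(θ/2).
θ = 70°, so P = cos²(35°) ≈ 0.671.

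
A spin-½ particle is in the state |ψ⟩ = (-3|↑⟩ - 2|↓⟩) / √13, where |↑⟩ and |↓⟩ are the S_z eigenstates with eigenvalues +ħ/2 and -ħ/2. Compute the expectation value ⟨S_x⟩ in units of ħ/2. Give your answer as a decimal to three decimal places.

⟨σ_x⟩ = 2 Re(a* b)/(|a|²+|b|²) with a = -3, b = -2.
a* b = 6, so ⟨σ_x⟩ = 12/13.
⟨S_x⟩ = (ħ/2)·⟨σ_x⟩.

0.923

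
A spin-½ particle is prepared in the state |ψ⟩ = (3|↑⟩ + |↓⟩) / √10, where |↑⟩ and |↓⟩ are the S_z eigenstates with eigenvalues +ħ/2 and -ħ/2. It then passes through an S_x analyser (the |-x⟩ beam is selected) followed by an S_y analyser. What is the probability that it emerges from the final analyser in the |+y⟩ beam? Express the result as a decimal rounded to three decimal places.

First analyser (S_x): P(|-x⟩) = |⟨-x|ψ⟩|² = 4/20.
After stage 1 the state is |-x⟩; P(|+y⟩) = |⟨+y|-x⟩|² = 1/2.
Joint probability = 4/20 × 1/2 = 0.100.

0.100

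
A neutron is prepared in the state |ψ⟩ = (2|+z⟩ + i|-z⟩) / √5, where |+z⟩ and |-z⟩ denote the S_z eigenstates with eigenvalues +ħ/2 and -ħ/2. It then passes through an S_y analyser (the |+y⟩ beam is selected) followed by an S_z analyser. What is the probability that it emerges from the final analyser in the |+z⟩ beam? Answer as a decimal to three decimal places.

0.450

First analyser (S_y): P(|+y⟩) = |⟨+y|ψ⟩|² = 9/10.
After stage 1 the state is |+y⟩; P(|+z⟩) = |⟨+z|+y⟩|² = 1/2.
Joint probability = 9/10 × 1/2 = 0.450.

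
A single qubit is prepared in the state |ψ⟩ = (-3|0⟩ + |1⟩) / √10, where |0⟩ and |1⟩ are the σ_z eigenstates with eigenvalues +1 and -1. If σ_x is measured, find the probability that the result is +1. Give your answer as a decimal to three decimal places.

|+x⟩ = (|0⟩ + |1⟩)/√2, so ⟨+x|ψ⟩ = (-2) / (√2·√10).
P = |-2|² / 20 = 4/20.

0.200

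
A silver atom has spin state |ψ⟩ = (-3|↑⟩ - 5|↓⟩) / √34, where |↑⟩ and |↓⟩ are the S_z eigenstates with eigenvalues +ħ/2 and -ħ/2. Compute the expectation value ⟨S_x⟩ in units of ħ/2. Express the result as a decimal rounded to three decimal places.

⟨σ_x⟩ = 2 Re(a* b)/(|a|²+|b|²) with a = -3, b = -5.
a* b = 15, so ⟨σ_x⟩ = 30/34.
⟨S_x⟩ = (ħ/2)·⟨σ_x⟩.

0.882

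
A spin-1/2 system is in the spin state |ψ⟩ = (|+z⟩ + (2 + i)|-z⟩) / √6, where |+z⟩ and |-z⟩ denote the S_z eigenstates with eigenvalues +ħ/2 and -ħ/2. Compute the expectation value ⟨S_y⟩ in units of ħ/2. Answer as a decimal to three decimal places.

0.333

⟨σ_y⟩ = 2 Im(a* b)/(|a|²+|b|²) with a = 1, b = (2 + i).
a* b = (2 + i), so ⟨σ_y⟩ = 2/6.
⟨S_y⟩ = (ħ/2)·⟨σ_y⟩.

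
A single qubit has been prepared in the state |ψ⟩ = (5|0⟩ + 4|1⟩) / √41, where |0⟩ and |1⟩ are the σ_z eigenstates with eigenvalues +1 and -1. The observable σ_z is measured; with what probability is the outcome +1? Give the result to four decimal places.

The +1 outcome corresponds to |0⟩. Its amplitude in |ψ⟩ is 5/√41.
P = |5|² / 41 = 25/41.

0.6098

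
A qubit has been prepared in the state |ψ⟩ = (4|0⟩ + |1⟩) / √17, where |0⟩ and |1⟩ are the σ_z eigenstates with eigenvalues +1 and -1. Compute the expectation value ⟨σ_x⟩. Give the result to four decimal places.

⟨σ_x⟩ = 2 Re(a* b)/(|a|²+|b|²) with a = 4, b = 1.
a* b = 4, so ⟨σ_x⟩ = 8/17.

0.4706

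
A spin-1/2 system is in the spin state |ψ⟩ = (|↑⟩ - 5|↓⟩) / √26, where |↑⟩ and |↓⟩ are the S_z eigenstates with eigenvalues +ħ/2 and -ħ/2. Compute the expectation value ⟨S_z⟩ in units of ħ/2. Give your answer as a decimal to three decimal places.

-0.923

⟨σ_z⟩ = |a|² - |b|² divided by |a|²+|b|², with a, b the |↑⟩, |↓⟩ amplitudes.
= (1 - 25)/26 = -24/26.
⟨S_z⟩ = (ħ/2)·⟨σ_z⟩.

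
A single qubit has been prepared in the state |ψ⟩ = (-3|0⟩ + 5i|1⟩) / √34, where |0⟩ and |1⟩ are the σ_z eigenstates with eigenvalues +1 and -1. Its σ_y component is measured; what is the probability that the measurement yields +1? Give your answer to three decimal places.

0.059

|+y⟩ = (|0⟩ + i|1⟩)/√2, so ⟨+y|ψ⟩ = (2) / (√2·√34).
P = |2|² / 68 = 4/68.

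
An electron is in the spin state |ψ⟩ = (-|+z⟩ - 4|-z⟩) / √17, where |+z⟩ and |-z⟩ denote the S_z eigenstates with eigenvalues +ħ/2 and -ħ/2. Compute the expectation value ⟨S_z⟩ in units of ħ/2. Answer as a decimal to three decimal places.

⟨σ_z⟩ = |a|² - |b|² divided by |a|²+|b|², with a, b the |+z⟩, |-z⟩ amplitudes.
= (1 - 16)/17 = -15/17.
⟨S_z⟩ = (ħ/2)·⟨σ_z⟩.

-0.882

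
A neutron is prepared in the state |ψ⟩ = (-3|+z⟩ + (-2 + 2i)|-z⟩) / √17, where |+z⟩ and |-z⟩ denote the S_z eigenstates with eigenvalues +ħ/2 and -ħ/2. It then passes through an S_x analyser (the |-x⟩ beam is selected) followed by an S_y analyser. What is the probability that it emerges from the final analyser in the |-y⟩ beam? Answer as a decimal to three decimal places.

0.074

First analyser (S_x): P(|-x⟩) = |⟨-x|ψ⟩|² = 5/34.
After stage 1 the state is |-x⟩; P(|-y⟩) = |⟨-y|-x⟩|² = 1/2.
Joint probability = 5/34 × 1/2 = 0.074.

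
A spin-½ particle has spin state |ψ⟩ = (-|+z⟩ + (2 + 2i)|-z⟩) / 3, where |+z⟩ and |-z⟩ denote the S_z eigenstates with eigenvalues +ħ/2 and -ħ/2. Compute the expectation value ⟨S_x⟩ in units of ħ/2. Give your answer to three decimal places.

⟨σ_x⟩ = 2 Re(a* b)/(|a|²+|b|²) with a = -1, b = (2 + 2i).
a* b = (-2 - 2i), so ⟨σ_x⟩ = -4/9.
⟨S_x⟩ = (ħ/2)·⟨σ_x⟩.

-0.444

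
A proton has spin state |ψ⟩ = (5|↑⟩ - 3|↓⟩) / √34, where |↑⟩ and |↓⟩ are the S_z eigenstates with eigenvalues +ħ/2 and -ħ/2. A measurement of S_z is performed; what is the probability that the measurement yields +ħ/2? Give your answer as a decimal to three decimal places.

The +ħ/2 outcome corresponds to |↑⟩. Its amplitude in |ψ⟩ is 5/√34.
P = |5|² / 34 = 25/34.

0.735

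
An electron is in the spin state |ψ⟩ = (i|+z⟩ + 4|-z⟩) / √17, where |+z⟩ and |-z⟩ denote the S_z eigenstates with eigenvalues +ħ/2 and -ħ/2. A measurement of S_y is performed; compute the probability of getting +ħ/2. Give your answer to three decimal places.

0.265

|+y⟩ = (|+z⟩ + i|-z⟩)/√2, so ⟨+y|ψ⟩ = (-3i) / (√2·√17).
P = |-3i|² / 34 = 9/34.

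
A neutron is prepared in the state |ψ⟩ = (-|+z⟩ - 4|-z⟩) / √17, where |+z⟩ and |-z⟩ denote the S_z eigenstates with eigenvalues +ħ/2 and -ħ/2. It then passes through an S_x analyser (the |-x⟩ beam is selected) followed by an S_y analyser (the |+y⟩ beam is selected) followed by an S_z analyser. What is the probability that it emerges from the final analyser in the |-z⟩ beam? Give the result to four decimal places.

0.0662

First analyser (S_x): P(|-x⟩) = |⟨-x|ψ⟩|² = 9/34.
After stage 1 the state is |-x⟩; P(|+y⟩) = |⟨+y|-x⟩|² = 1/2.
After stage 2 the state is |+y⟩; P(|-z⟩) = |⟨-z|+y⟩|² = 1/2.
Joint probability = 9/34 × 1/2 × 1/2 = 0.0662.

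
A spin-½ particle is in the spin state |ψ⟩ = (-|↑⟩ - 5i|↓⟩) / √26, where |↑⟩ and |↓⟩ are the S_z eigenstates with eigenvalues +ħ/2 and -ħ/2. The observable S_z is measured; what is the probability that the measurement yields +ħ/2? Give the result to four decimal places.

The +ħ/2 outcome corresponds to |↑⟩. Its amplitude in |ψ⟩ is -1/√26.
P = |-1|² / 26 = 1/26.

0.0385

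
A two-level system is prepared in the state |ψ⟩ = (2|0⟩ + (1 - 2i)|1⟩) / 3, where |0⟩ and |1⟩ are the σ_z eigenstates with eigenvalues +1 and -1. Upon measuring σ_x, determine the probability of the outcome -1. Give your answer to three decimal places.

0.278

|-x⟩ = (|0⟩ - |1⟩)/√2, so ⟨-x|ψ⟩ = (1 + 2i) / (√2·3).
P = |1 + 2i|² / 18 = 5/18.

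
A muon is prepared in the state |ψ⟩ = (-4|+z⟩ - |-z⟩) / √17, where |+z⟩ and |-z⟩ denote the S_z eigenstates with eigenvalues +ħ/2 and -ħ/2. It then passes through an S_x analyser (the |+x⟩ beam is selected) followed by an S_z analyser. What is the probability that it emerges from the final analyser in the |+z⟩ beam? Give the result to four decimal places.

0.3676

First analyser (S_x): P(|+x⟩) = |⟨+x|ψ⟩|² = 25/34.
After stage 1 the state is |+x⟩; P(|+z⟩) = |⟨+z|+x⟩|² = 1/2.
Joint probability = 25/34 × 1/2 = 0.3676.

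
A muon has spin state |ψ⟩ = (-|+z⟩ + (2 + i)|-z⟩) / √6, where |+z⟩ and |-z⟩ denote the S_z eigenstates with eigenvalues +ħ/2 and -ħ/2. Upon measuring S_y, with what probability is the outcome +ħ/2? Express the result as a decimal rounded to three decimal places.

|+y⟩ = (|+z⟩ + i|-z⟩)/√2, so ⟨+y|ψ⟩ = (-2i) / (√2·√6).
P = |-2i|² / 12 = 4/12.

0.333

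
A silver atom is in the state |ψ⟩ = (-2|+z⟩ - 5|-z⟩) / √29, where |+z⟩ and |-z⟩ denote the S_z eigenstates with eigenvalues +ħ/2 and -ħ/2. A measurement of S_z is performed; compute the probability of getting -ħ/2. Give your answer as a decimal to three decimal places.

The -ħ/2 outcome corresponds to |-z⟩. Its amplitude in |ψ⟩ is -5/√29.
P = |-5|² / 29 = 25/29.

0.862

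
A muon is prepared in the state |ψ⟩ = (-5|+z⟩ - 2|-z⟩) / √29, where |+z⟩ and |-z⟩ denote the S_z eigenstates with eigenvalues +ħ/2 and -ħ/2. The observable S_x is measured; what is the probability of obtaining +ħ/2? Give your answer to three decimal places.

0.845

|+x⟩ = (|+z⟩ + |-z⟩)/√2, so ⟨+x|ψ⟩ = (-7) / (√2·√29).
P = |-7|² / 58 = 49/58.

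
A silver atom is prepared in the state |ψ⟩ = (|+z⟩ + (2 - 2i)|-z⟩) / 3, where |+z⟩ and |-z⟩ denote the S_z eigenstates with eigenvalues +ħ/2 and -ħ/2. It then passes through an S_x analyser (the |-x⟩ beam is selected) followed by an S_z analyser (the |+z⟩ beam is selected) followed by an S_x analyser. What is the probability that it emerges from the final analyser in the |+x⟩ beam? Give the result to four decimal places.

First analyser (S_x): P(|-x⟩) = |⟨-x|ψ⟩|² = 5/18.
After stage 1 the state is |-x⟩; P(|+z⟩) = |⟨+z|-x⟩|² = 1/2.
After stage 2 the state is |+z⟩; P(|+x⟩) = |⟨+x|+z⟩|² = 1/2.
Joint probability = 5/18 × 1/2 × 1/2 = 0.0694.

0.0694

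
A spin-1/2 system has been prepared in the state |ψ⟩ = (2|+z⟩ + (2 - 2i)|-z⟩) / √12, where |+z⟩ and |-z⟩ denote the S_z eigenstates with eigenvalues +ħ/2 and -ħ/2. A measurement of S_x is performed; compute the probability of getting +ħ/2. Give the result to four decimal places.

0.8333

|+x⟩ = (|+z⟩ + |-z⟩)/√2, so ⟨+x|ψ⟩ = (4 - 2i) / (√2·√12).
P = |4 - 2i|² / 24 = 20/24.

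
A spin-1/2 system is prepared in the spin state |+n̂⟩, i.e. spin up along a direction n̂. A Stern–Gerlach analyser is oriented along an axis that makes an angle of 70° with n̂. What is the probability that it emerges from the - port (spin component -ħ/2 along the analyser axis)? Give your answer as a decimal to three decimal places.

For spin-½, the probability of finding spin-up along an axis at angle θ to the initial spin direction is cos²(θ/2); spin-down is sin²(θ/2).
θ = 70°, so P = sin²(35°) ≈ 0.329.

0.329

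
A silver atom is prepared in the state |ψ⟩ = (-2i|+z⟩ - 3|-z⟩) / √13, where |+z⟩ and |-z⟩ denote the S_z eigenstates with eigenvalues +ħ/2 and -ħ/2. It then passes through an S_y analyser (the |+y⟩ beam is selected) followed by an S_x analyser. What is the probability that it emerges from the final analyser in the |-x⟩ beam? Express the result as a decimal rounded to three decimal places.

First analyser (S_y): P(|+y⟩) = |⟨+y|ψ⟩|² = 1/26.
After stage 1 the state is |+y⟩; P(|-x⟩) = |⟨-x|+y⟩|² = 1/2.
Joint probability = 1/26 × 1/2 = 0.019.

0.019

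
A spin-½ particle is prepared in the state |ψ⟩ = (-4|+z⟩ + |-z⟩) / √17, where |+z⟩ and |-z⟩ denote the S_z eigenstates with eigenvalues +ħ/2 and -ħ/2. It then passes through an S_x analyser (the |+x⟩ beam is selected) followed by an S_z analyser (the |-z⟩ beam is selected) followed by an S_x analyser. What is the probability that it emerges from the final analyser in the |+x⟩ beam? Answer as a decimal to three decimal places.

First analyser (S_x): P(|+x⟩) = |⟨+x|ψ⟩|² = 9/34.
After stage 1 the state is |+x⟩; P(|-z⟩) = |⟨-z|+x⟩|² = 1/2.
After stage 2 the state is |-z⟩; P(|+x⟩) = |⟨+x|-z⟩|² = 1/2.
Joint probability = 9/34 × 1/2 × 1/2 = 0.066.

0.066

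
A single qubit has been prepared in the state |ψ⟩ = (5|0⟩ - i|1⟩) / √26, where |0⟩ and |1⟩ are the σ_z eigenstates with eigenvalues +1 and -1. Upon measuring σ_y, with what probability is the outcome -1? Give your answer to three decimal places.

0.692

|-y⟩ = (|0⟩ - i|1⟩)/√2, so ⟨-y|ψ⟩ = (6) / (√2·√26).
P = |6|² / 52 = 36/52.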